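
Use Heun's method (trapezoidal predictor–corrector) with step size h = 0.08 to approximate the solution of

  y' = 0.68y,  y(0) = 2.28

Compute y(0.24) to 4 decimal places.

Heun: k1 = f(t_n, y_n); k2 = f(t_n + h, y_n + h·k1); y_{n+1} = y_n + (h/2)·(k1 + k2).
t=0.000000, y=2.280000:
  k1 = f(0.000000, 2.280000) = 1.550400
  k2 = f(0.080000, 2.404032) = 1.634742
  y ← 2.280000 + (0.08/2)·(1.550400 + 1.634742) = 2.407406
t=0.080000, y=2.407406:
  k1 = f(0.080000, 2.407406) = 1.637036
  k2 = f(0.160000, 2.538369) = 1.726091
  y ← 2.407406 + (0.08/2)·(1.637036 + 1.726091) = 2.541931
t=0.160000, y=2.541931:
  k1 = f(0.160000, 2.541931) = 1.728513
  k2 = f(0.240000, 2.680212) = 1.822544
  y ← 2.541931 + (0.08/2)·(1.728513 + 1.822544) = 2.683973
y(0.24) ≈ 2.6840

2.6840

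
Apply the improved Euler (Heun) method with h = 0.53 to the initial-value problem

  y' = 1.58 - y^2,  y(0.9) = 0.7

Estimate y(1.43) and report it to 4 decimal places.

Heun: k1 = f(x_n, y_n); k2 = f(x_n + h, y_n + h·k1); y_{n+1} = y_n + (h/2)·(k1 + k2).
x=0.900000, y=0.700000:
  k1 = f(0.900000, 0.700000) = 1.090000
  k2 = f(1.430000, 1.277700) = -0.052517
  y ← 0.700000 + (0.53/2)·(1.090000 + (-0.052517)) = 0.974933
y(1.43) ≈ 0.9749

0.9749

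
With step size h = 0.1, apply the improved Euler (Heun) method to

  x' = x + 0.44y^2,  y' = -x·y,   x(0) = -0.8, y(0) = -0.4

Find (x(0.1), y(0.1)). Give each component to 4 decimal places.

Heun on (x,y): k1 = f(t_n, state_n); k2 = f(t_n + h, state_n + h·k1); state_{n+1} = state_n + (h/2)·(k1 + k2).
0.000000: (-0.800000, -0.400000)
  k1 = (-0.729600, -0.320000)
  predictor → (-0.872960, -0.432000)
  k2 = (-0.790845, -0.377119)
  → (-0.876022, -0.434856)
(x(0.1), y(0.1)) ≈ (-0.8760, -0.4349)

-0.8760, -0.4349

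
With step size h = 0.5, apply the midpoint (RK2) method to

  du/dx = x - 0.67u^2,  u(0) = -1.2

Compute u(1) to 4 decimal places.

Midpoint: k1 = f(x_n, u_n); k2 = f(x_n + h/2, u_n + (h/2)·k1); u_{n+1} = u_n + h·k2.
x=0.000000, u=-1.200000:
  k1 = f(0.000000, -1.200000) = -0.964800
  k2 = f(0.250000, -1.441200) = -1.141628
  u ← -1.200000 + 0.5·(-1.141628) = -1.770814
x=0.500000, u=-1.770814:
  k1 = f(0.500000, -1.770814) = -1.600975
  k2 = f(0.750000, -2.171058) = -2.408040
  u ← -1.770814 + 0.5·(-2.408040) = -2.974834
u(1) ≈ -2.9748

-2.9748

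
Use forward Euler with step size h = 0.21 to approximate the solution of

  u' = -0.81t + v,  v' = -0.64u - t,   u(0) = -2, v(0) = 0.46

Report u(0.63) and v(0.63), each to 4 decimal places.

-1.6600, 1.0924

Euler on (u,v): u_{n+1} = u_n + h·u', v_{n+1} = v_n + h·v'.
0.000000: (-2.000000, 0.460000); f=(0.460000, 1.280000) → (-1.903400, 0.728800)
0.210000: (-1.903400, 0.728800); f=(0.558700, 1.008176) → (-1.786073, 0.940517)
0.420000: (-1.786073, 0.940517); f=(0.600317, 0.723087) → (-1.660006, 1.092365)
(u(0.63), v(0.63)) ≈ (-1.6600, 1.0924)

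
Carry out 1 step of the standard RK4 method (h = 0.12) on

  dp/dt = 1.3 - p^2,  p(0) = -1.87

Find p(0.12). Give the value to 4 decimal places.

-2.2071

RK4: k1 = f(t_n, p_n); k2 = f(t_n + h/2, p_n + (h/2)·k1); k3 = f(t_n + h/2, p_n + (h/2)·k2); k4 = f(t_n + h, p_n + h·k3); p_{n+1} = p_n + (h/6)·(k1 + 2k2 + 2k3 + k4).
t=0.000000, p=-1.870000:
  k1 = f(0.000000, -1.870000) = -2.196900
  k2 = f(0.060000, -2.001814) = -2.707259
  k3 = f(0.060000, -2.032436) = -2.830794
  k4 = f(0.120000, -2.209695) = -3.582753
  p ← -1.870000 + (0.12/6)·(k1 + 2k2 + 2k3 + k4) = -2.207115
p(0.12) ≈ -2.2071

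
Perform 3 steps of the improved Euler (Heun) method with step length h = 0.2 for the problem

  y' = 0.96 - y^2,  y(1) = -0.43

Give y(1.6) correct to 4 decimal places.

0.1104

Heun: k1 = f(t_n, y_n); k2 = f(t_n + h, y_n + h·k1); y_{n+1} = y_n + (h/2)·(k1 + k2).
t=1.000000, y=-0.430000:
  k1 = f(1.000000, -0.430000) = 0.775100
  k2 = f(1.200000, -0.274980) = 0.884386
  y ← -0.430000 + (0.2/2)·(0.775100 + 0.884386) = -0.264051
t=1.200000, y=-0.264051:
  k1 = f(1.200000, -0.264051) = 0.890277
  k2 = f(1.400000, -0.085996) = 0.952605
  y ← -0.264051 + (0.2/2)·(0.890277 + 0.952605) = -0.079763
t=1.400000, y=-0.079763:
  k1 = f(1.400000, -0.079763) = 0.953638
  k2 = f(1.600000, 0.110964) = 0.947687
  y ← -0.079763 + (0.2/2)·(0.953638 + 0.947687) = 0.110369
y(1.6) ≈ 0.1104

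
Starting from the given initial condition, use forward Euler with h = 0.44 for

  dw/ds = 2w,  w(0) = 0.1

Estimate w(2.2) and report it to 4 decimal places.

2.3485

Euler: w_{n+1} = w_n + h·f(s_n, w_n).
s=0.000000, w=0.100000: f=0.200000 → w ← 0.100000 + 0.44·0.200000 = 0.188000
s=0.440000, w=0.188000: f=0.376000 → w ← 0.188000 + 0.44·0.376000 = 0.353440
s=0.880000, w=0.353440: f=0.706880 → w ← 0.353440 + 0.44·0.706880 = 0.664467
s=1.320000, w=0.664467: f=1.328934 → w ← 0.664467 + 0.44·1.328934 = 1.249198
s=1.760000, w=1.249198: f=2.498397 → w ← 1.249198 + 0.44·2.498397 = 2.348493
w(2.2) ≈ 2.3485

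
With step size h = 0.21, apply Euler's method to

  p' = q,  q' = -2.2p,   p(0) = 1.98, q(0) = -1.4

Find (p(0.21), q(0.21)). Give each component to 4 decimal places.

1.6860, -2.3148

Euler on (p,q): p_{n+1} = p_n + h·p', q_{n+1} = q_n + h·q'.
0.000000: (1.980000, -1.400000); f=(-1.400000, -4.356000) → (1.686000, -2.314760)
(p(0.21), q(0.21)) ≈ (1.6860, -2.3148)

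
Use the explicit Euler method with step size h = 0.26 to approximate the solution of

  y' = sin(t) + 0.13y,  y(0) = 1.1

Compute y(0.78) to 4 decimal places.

1.4136

Euler: y_{n+1} = y_n + h·f(t_n, y_n).
t=0.000000, y=1.100000: f=0.143000 → y ← 1.100000 + 0.26·0.143000 = 1.137180
t=0.260000, y=1.137180: f=0.404914 → y ← 1.137180 + 0.26·0.404914 = 1.242458
t=0.520000, y=1.242458: f=0.658400 → y ← 1.242458 + 0.26·0.658400 = 1.413642
y(0.78) ≈ 1.4136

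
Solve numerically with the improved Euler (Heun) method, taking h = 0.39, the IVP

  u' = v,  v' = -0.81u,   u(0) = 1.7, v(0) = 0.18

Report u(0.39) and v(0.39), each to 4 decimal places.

Heun on (u,v): k1 = f(s_n, state_n); k2 = f(s_n + h, state_n + h·k1); state_{n+1} = state_n + (h/2)·(k1 + k2).
0.000000: (1.700000, 0.180000)
  k1 = (0.180000, -1.377000)
  predictor → (1.770200, -0.357030)
  k2 = (-0.357030, -1.433862)
  → (1.665479, -0.368118)
(u(0.39), v(0.39)) ≈ (1.6655, -0.3681)

1.6655, -0.3681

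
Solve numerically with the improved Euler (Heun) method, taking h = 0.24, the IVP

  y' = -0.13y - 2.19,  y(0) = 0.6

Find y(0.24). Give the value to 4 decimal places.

Heun: k1 = f(x_n, y_n); k2 = f(x_n + h, y_n + h·k1); y_{n+1} = y_n + (h/2)·(k1 + k2).
x=0.000000, y=0.600000:
  k1 = f(0.000000, 0.600000) = -2.268000
  k2 = f(0.240000, 0.055680) = -2.197238
  y ← 0.600000 + (0.24/2)·(-2.268000 + (-2.197238)) = 0.064171
y(0.24) ≈ 0.0642

0.0642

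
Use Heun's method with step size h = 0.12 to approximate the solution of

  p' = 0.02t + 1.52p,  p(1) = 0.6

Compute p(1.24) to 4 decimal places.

Heun: k1 = f(t_n, p_n); k2 = f(t_n + h, p_n + h·k1); p_{n+1} = p_n + (h/2)·(k1 + k2).
t=1.000000, p=0.600000:
  k1 = f(1.000000, 0.600000) = 0.932000
  k2 = f(1.120000, 0.711840) = 1.104397
  p ← 0.600000 + (0.12/2)·(0.932000 + 1.104397) = 0.722184
t=1.120000, p=0.722184:
  k1 = f(1.120000, 0.722184) = 1.120119
  k2 = f(1.240000, 0.856598) = 1.326829
  p ← 0.722184 + (0.12/2)·(1.120119 + 1.326829) = 0.869001
p(1.24) ≈ 0.8690

0.8690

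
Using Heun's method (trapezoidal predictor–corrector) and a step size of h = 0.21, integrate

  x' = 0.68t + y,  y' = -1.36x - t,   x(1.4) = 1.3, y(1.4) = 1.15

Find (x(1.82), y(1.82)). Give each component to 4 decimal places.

Heun on (x,y): k1 = f(t_n, state_n); k2 = f(t_n + h, state_n + h·k1); state_{n+1} = state_n + (h/2)·(k1 + k2).
1.400000: (1.300000, 1.150000)
  k1 = (2.102000, -3.168000)
  predictor → (1.741420, 0.484720)
  k2 = (1.579520, -3.978331)
  → (1.686560, 0.399635)
1.610000: (1.686560, 0.399635)
  k1 = (1.494435, -3.903721)
  predictor → (2.000391, -0.420146)
  k2 = (0.817454, -4.540532)
  → (1.929308, -0.487011)
(x(1.82), y(1.82)) ≈ (1.9293, -0.4870)

1.9293, -0.4870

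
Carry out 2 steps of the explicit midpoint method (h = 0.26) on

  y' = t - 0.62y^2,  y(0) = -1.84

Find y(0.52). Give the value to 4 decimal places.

-3.8813

Midpoint: k1 = f(t_n, y_n); k2 = f(t_n + h/2, y_n + (h/2)·k1); y_{n+1} = y_n + h·k2.
t=0.000000, y=-1.840000:
  k1 = f(0.000000, -1.840000) = -2.099072
  k2 = f(0.130000, -2.112879) = -2.637841
  y ← -1.840000 + 0.26·(-2.637841) = -2.525839
t=0.260000, y=-2.525839:
  k1 = f(0.260000, -2.525839) = -3.695514
  k2 = f(0.390000, -3.006255) = -5.213294
  y ← -2.525839 + 0.26·(-5.213294) = -3.881295
y(0.52) ≈ -3.8813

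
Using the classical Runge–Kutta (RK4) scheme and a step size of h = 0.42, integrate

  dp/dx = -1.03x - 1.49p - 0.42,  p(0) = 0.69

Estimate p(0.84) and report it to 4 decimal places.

RK4: k1 = f(x_n, p_n); k2 = f(x_n + h/2, p_n + (h/2)·k1); k3 = f(x_n + h/2, p_n + (h/2)·k2); k4 = f(x_n + h, p_n + h·k3); p_{n+1} = p_n + (h/6)·(k1 + 2k2 + 2k3 + k4).
x=0.000000, p=0.690000:
  k1 = f(0.000000, 0.690000) = -1.448100
  k2 = f(0.210000, 0.385899) = -1.211290
  k3 = f(0.210000, 0.435629) = -1.285388
  k4 = f(0.420000, 0.150137) = -1.076304
  p ← 0.690000 + (0.42/6)·(k1 + 2k2 + 2k3 + k4) = 0.163757
x=0.420000, p=0.163757:
  k1 = f(0.420000, 0.163757) = -1.096598
  k2 = f(0.630000, -0.066529) = -0.969772
  k3 = f(0.630000, -0.039895) = -1.009456
  k4 = f(0.840000, -0.260215) = -0.897480
  p ← 0.163757 + (0.42/6)·(k1 + 2k2 + 2k3 + k4) = -0.252921
p(0.84) ≈ -0.2529

-0.2529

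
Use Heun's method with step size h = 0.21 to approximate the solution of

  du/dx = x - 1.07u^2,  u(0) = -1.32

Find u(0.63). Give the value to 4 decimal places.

Heun: k1 = f(x_n, u_n); k2 = f(x_n + h, u_n + h·k1); u_{n+1} = u_n + (h/2)·(k1 + k2).
x=0.000000, u=-1.320000:
  k1 = f(0.000000, -1.320000) = -1.864368
  k2 = f(0.210000, -1.711517) = -2.924342
  u ← -1.320000 + (0.21/2)·(-1.864368 + (-2.924342)) = -1.822815
x=0.210000, u=-1.822815:
  k1 = f(0.210000, -1.822815) = -3.345239
  k2 = f(0.420000, -2.525315) = -6.403619
  u ← -1.822815 + (0.21/2)·(-3.345239 + (-6.403619)) = -2.846445
x=0.420000, u=-2.846445:
  k1 = f(0.420000, -2.846445) = -8.249404
  k2 = f(0.630000, -4.578819) = -21.803178
  u ← -2.846445 + (0.21/2)·(-8.249404 + (-21.803178)) = -6.001966
u(0.63) ≈ -6.0020

-6.0020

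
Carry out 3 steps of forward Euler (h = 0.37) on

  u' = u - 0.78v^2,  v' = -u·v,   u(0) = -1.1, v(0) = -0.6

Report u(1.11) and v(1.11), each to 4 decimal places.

-3.8292, -2.5501

Euler on (u,v): u_{n+1} = u_n + h·u', v_{n+1} = v_n + h·v'.
0.000000: (-1.100000, -0.600000); f=(-1.380800, -0.660000) → (-1.610896, -0.844200)
0.370000: (-1.610896, -0.844200); f=(-2.166781, -1.359918) → (-2.412605, -1.347370)
0.740000: (-2.412605, -1.347370); f=(-3.828621, -3.250671) → (-3.829195, -2.550118)
(u(1.11), v(1.11)) ≈ (-3.8292, -2.5501)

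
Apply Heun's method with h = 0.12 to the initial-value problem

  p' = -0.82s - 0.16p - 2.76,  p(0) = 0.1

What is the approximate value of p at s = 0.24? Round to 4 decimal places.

-0.5770

Heun: k1 = f(s_n, p_n); k2 = f(s_n + h, p_n + h·k1); p_{n+1} = p_n + (h/2)·(k1 + k2).
s=0.000000, p=0.100000:
  k1 = f(0.000000, 0.100000) = -2.776000
  k2 = f(0.120000, -0.233120) = -2.821101
  p ← 0.100000 + (0.12/2)·(-2.776000 + (-2.821101)) = -0.235826
s=0.120000, p=-0.235826:
  k1 = f(0.120000, -0.235826) = -2.820668
  k2 = f(0.240000, -0.574306) = -2.864911
  p ← -0.235826 + (0.12/2)·(-2.820668 + (-2.864911)) = -0.576961
p(0.24) ≈ -0.5770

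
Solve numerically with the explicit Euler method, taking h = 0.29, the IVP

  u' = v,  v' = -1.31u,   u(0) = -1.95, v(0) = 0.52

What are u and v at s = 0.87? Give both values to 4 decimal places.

-0.8697, 2.4889

Euler on (u,v): u_{n+1} = u_n + h·u', v_{n+1} = v_n + h·v'.
0.000000: (-1.950000, 0.520000); f=(0.520000, 2.554500) → (-1.799200, 1.260805)
0.290000: (-1.799200, 1.260805); f=(1.260805, 2.356952) → (-1.433567, 1.944321)
0.580000: (-1.433567, 1.944321); f=(1.944321, 1.877972) → (-0.869713, 2.488933)
(u(0.87), v(0.87)) ≈ (-0.8697, 2.4889)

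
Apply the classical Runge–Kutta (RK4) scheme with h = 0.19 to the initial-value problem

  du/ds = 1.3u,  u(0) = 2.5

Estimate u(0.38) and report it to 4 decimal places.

RK4: k1 = f(s_n, u_n); k2 = f(s_n + h/2, u_n + (h/2)·k1); k3 = f(s_n + h/2, u_n + (h/2)·k2); k4 = f(s_n + h, u_n + h·k3); u_{n+1} = u_n + (h/6)·(k1 + 2k2 + 2k3 + k4).
s=0.000000, u=2.500000:
  k1 = f(0.000000, 2.500000) = 3.250000
  k2 = f(0.095000, 2.808750) = 3.651375
  k3 = f(0.095000, 2.846881) = 3.700945
  k4 = f(0.190000, 3.203180) = 4.164133
  u ← 2.500000 + (0.19/6)·(k1 + 2k2 + 2k3 + k4) = 3.200428
s=0.190000, u=3.200428:
  k1 = f(0.190000, 3.200428) = 4.160556
  k2 = f(0.285000, 3.595681) = 4.674385
  k3 = f(0.285000, 3.644494) = 4.737843
  k4 = f(0.380000, 4.100618) = 5.330803
  u ← 3.200428 + (0.19/6)·(k1 + 2k2 + 2k3 + k4) = 4.097095
u(0.38) ≈ 4.0971

4.0971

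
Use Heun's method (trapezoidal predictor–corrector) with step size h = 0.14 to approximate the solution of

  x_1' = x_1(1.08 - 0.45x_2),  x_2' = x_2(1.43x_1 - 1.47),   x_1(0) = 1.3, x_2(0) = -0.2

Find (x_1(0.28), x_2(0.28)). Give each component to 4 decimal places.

1.8052, -0.2445

Heun on (x_1,x_2): k1 = f(x_n, state_n); k2 = f(x_n + h, state_n + h·k1); state_{n+1} = state_n + (h/2)·(k1 + k2).
0.000000: (1.300000, -0.200000)
  k1 = (1.521000, -0.077800)
  predictor → (1.512940, -0.210892)
  k2 = (1.777555, -0.146254)
  → (1.530899, -0.215684)
0.140000: (1.530899, -0.215684)
  k1 = (1.801956, -0.155117)
  predictor → (1.783173, -0.237400)
  k2 = (2.116323, -0.256377)
  → (1.805178, -0.244488)
(x_1(0.28), x_2(0.28)) ≈ (1.8052, -0.2445)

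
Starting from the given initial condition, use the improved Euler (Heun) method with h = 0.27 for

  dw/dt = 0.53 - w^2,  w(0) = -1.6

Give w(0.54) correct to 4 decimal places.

-5.0991

Heun: k1 = f(t_n, w_n); k2 = f(t_n + h, w_n + h·k1); w_{n+1} = w_n + (h/2)·(k1 + k2).
t=0.000000, w=-1.600000:
  k1 = f(0.000000, -1.600000) = -2.030000
  k2 = f(0.270000, -2.148100) = -4.084334
  w ← -1.600000 + (0.27/2)·(-2.030000 + (-4.084334)) = -2.425435
t=0.270000, w=-2.425435:
  k1 = f(0.270000, -2.425435) = -5.352735
  k2 = f(0.540000, -3.870674) = -14.452113
  w ← -2.425435 + (0.27/2)·(-5.352735 + (-14.452113)) = -5.099090
w(0.54) ≈ -5.0991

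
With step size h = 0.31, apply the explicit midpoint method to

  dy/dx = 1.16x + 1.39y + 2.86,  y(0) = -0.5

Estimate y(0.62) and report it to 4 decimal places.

1.8349

Midpoint: k1 = f(x_n, y_n); k2 = f(x_n + h/2, y_n + (h/2)·k1); y_{n+1} = y_n + h·k2.
x=0.000000, y=-0.500000:
  k1 = f(0.000000, -0.500000) = 2.165000
  k2 = f(0.155000, -0.164425) = 2.811249
  y ← -0.500000 + 0.31·2.811249 = 0.371487
x=0.310000, y=0.371487:
  k1 = f(0.310000, 0.371487) = 3.735967
  k2 = f(0.465000, 0.950562) = 4.720681
  y ← 0.371487 + 0.31·4.720681 = 1.834899
y(0.62) ≈ 1.8349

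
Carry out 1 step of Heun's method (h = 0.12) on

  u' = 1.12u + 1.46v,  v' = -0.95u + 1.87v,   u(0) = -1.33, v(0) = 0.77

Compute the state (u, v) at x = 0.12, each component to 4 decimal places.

-1.3484, 1.1333

Heun on (u,v): k1 = f(x_n, state_n); k2 = f(x_n + h, state_n + h·k1); state_{n+1} = state_n + (h/2)·(k1 + k2).
0.000000: (-1.330000, 0.770000)
  k1 = (-0.365400, 2.703400)
  predictor → (-1.373848, 1.094408)
  k2 = (0.059126, 3.351699)
  → (-1.348376, 1.133306)
(u(0.12), v(0.12)) ≈ (-1.3484, 1.1333)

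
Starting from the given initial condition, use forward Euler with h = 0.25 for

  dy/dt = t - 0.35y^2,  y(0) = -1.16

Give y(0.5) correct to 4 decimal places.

-1.3581

Euler: y_{n+1} = y_n + h·f(t_n, y_n).
t=0.000000, y=-1.160000: f=-0.470960 → y ← -1.160000 + 0.25·(-0.470960) = -1.277740
t=0.250000, y=-1.277740: f=-0.321417 → y ← -1.277740 + 0.25·(-0.321417) = -1.358094
y(0.5) ≈ -1.3581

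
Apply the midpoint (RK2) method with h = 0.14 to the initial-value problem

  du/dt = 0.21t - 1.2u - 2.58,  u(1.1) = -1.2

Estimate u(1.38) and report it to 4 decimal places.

Midpoint: k1 = f(t_n, u_n); k2 = f(t_n + h/2, u_n + (h/2)·k1); u_{n+1} = u_n + h·k2.
t=1.100000, u=-1.200000:
  k1 = f(1.100000, -1.200000) = -0.909000
  k2 = f(1.170000, -1.263630) = -0.817944
  u ← -1.200000 + 0.14·(-0.817944) = -1.314512
t=1.240000, u=-1.314512:
  k1 = f(1.240000, -1.314512) = -0.742185
  k2 = f(1.310000, -1.366465) = -0.665142
  u ← -1.314512 + 0.14·(-0.665142) = -1.407632
u(1.38) ≈ -1.4076

-1.4076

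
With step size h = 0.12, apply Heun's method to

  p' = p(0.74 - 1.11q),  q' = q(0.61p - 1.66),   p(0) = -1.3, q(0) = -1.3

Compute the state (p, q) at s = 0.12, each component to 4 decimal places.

Heun on (p,q): k1 = f(s_n, state_n); k2 = f(s_n + h, state_n + h·k1); state_{n+1} = state_n + (h/2)·(k1 + k2).
0.000000: (-1.300000, -1.300000)
  k1 = (-2.837900, 3.188900)
  predictor → (-1.640548, -0.917332)
  k2 = (-2.884475, 2.440777)
  → (-1.643342, -0.962219)
(p(0.12), q(0.12)) ≈ (-1.6433, -0.9622)

-1.6433, -0.9622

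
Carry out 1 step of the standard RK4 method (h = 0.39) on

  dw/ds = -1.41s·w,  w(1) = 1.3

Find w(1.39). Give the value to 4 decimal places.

0.6748

RK4: k1 = f(s_n, w_n); k2 = f(s_n + h/2, w_n + (h/2)·k1); k3 = f(s_n + h/2, w_n + (h/2)·k2); k4 = f(s_n + h, w_n + h·k3); w_{n+1} = w_n + (h/6)·(k1 + 2k2 + 2k3 + k4).
s=1.000000, w=1.300000:
  k1 = f(1.000000, 1.300000) = -1.833000
  k2 = f(1.195000, 0.942565) = -1.588175
  k3 = f(1.195000, 0.990306) = -1.668616
  k4 = f(1.390000, 0.649240) = -1.272445
  w ← 1.300000 + (0.39/6)·(k1 + 2k2 + 2k3 + k4) = 0.674763
w(1.39) ≈ 0.6748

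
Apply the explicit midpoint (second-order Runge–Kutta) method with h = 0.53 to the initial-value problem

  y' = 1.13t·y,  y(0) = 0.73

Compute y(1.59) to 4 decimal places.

2.6846

Midpoint: k1 = f(t_n, y_n); k2 = f(t_n + h/2, y_n + (h/2)·k1); y_{n+1} = y_n + h·k2.
t=0.000000, y=0.730000:
  k1 = f(0.000000, 0.730000) = 0.000000
  k2 = f(0.265000, 0.730000) = 0.218599
  y ← 0.730000 + 0.53·0.218599 = 0.845857
t=0.530000, y=0.845857:
  k1 = f(0.530000, 0.845857) = 0.506584
  k2 = f(0.795000, 0.980102) = 0.880475
  y ← 0.845857 + 0.53·0.880475 = 1.312509
t=1.060000, y=1.312509:
  k1 = f(1.060000, 1.312509) = 1.572123
  k2 = f(1.325000, 1.729121) = 2.588927
  y ← 1.312509 + 0.53·2.588927 = 2.684640
y(1.59) ≈ 2.6846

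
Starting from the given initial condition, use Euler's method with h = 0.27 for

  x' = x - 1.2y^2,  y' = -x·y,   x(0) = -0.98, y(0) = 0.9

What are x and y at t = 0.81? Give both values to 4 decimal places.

Euler on (x,y): x_{n+1} = x_n + h·x', y_{n+1} = y_n + h·y'.
0.000000: (-0.980000, 0.900000); f=(-1.952000, 0.882000) → (-1.507040, 1.138140)
0.270000: (-1.507040, 1.138140); f=(-3.061475, 1.715223) → (-2.333638, 1.601250)
0.540000: (-2.333638, 1.601250); f=(-5.410440, 3.736739) → (-3.794457, 2.610169)
(x(0.81), y(0.81)) ≈ (-3.7945, 2.6102)

-3.7945, 2.6102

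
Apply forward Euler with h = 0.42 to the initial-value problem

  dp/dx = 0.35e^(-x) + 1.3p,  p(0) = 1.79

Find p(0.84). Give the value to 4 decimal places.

4.6022

Euler: p_{n+1} = p_n + h·f(x_n, p_n).
x=0.000000, p=1.790000: f=2.677000 → p ← 1.790000 + 0.42·2.677000 = 2.914340
x=0.420000, p=2.914340: f=4.018608 → p ← 2.914340 + 0.42·4.018608 = 4.602156
p(0.84) ≈ 4.6022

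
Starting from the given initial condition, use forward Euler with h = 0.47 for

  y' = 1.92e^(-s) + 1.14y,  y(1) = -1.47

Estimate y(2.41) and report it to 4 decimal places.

Euler: y_{n+1} = y_n + h·f(s_n, y_n).
s=1.000000, y=-1.470000: f=-0.969471 → y ← -1.470000 + 0.47·(-0.969471) = -1.925652
s=1.470000, y=-1.925652: f=-1.753786 → y ← -1.925652 + 0.47·(-1.753786) = -2.749931
s=1.940000, y=-2.749931: f=-2.859010 → y ← -2.749931 + 0.47·(-2.859010) = -4.093666
y(2.41) ≈ -4.0937

-4.0937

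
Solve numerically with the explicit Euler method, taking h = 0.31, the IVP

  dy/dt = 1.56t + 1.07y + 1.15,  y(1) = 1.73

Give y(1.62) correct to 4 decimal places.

5.1768

Euler: y_{n+1} = y_n + h·f(t_n, y_n).
t=1.000000, y=1.730000: f=4.561100 → y ← 1.730000 + 0.31·4.561100 = 3.143941
t=1.310000, y=3.143941: f=6.557617 → y ← 3.143941 + 0.31·6.557617 = 5.176802
y(1.62) ≈ 5.1768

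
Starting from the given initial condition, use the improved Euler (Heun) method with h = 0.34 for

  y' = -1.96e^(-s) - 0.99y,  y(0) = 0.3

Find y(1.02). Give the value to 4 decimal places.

-0.5925

Heun: k1 = f(s_n, y_n); k2 = f(s_n + h, y_n + h·k1); y_{n+1} = y_n + (h/2)·(k1 + k2).
s=0.000000, y=0.300000:
  k1 = f(0.000000, 0.300000) = -2.257000
  k2 = f(0.340000, -0.467380) = -0.932364
  y ← 0.300000 + (0.34/2)·(-2.257000 + (-0.932364)) = -0.242192
s=0.340000, y=-0.242192:
  k1 = f(0.340000, -0.242192) = -1.155300
  k2 = f(0.680000, -0.634994) = -0.364325
  y ← -0.242192 + (0.34/2)·(-1.155300 + (-0.364325)) = -0.500528
s=0.680000, y=-0.500528:
  k1 = f(0.680000, -0.500528) = -0.497446
  k2 = f(1.020000, -0.669660) = -0.043803
  y ← -0.500528 + (0.34/2)·(-0.497446 + (-0.043803)) = -0.592540
y(1.02) ≈ -0.5925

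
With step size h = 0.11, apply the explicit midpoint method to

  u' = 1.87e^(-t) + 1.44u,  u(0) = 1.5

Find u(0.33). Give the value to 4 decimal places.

3.0882

Midpoint: k1 = f(t_n, u_n); k2 = f(t_n + h/2, u_n + (h/2)·k1); u_{n+1} = u_n + h·k2.
t=0.000000, u=1.500000:
  k1 = f(0.000000, 1.500000) = 4.030000
  k2 = f(0.055000, 1.721650) = 4.249103
  u ← 1.500000 + 0.11·4.249103 = 1.967401
t=0.110000, u=1.967401:
  k1 = f(0.110000, 1.967401) = 4.508268
  k2 = f(0.165000, 2.215356) = 4.775674
  u ← 1.967401 + 0.11·4.775674 = 2.492725
t=0.220000, u=2.492725:
  k1 = f(0.220000, 2.492725) = 5.090235
  k2 = f(0.275000, 2.772688) = 5.413071
  u ← 2.492725 + 0.11·5.413071 = 3.088163
u(0.33) ≈ 3.0882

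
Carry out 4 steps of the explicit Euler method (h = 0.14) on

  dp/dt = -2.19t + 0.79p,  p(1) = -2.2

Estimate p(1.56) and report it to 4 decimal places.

Euler: p_{n+1} = p_n + h·f(t_n, p_n).
t=1.000000, p=-2.200000: f=-3.928000 → p ← -2.200000 + 0.14·(-3.928000) = -2.749920
t=1.140000, p=-2.749920: f=-4.669037 → p ← -2.749920 + 0.14·(-4.669037) = -3.403585
t=1.280000, p=-3.403585: f=-5.492032 → p ← -3.403585 + 0.14·(-5.492032) = -4.172470
t=1.420000, p=-4.172470: f=-6.406051 → p ← -4.172470 + 0.14·(-6.406051) = -5.069317
p(1.56) ≈ -5.0693

-5.0693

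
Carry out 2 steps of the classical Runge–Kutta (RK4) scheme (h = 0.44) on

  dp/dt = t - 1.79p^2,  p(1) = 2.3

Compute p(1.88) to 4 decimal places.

0.5592

RK4: k1 = f(t_n, p_n); k2 = f(t_n + h/2, p_n + (h/2)·k1); k3 = f(t_n + h/2, p_n + (h/2)·k2); k4 = f(t_n + h, p_n + h·k3); p_{n+1} = p_n + (h/6)·(k1 + 2k2 + 2k3 + k4).
t=1.000000, p=2.300000:
  k1 = f(1.000000, 2.300000) = -8.469100
  k2 = f(1.220000, 0.436798) = 0.878481
  k3 = f(1.220000, 2.493266) = -9.907311
  k4 = f(1.440000, -2.059217) = -6.150270
  p ← 2.300000 + (0.44/6)·(k1 + 2k2 + 2k3 + k4) = -0.096315
t=1.440000, p=-0.096315:
  k1 = f(1.440000, -0.096315) = 1.423395
  k2 = f(1.660000, 0.216831) = 1.575842
  k3 = f(1.660000, 0.250370) = 1.547794
  k4 = f(1.880000, 0.584714) = 1.268016
  p ← -0.096315 + (0.44/6)·(k1 + 2k2 + 2k3 + k4) = 0.559188
p(1.88) ≈ 0.5592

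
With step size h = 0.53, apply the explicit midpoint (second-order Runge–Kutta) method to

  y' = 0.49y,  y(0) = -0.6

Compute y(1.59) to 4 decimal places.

-1.2983

Midpoint: k1 = f(t_n, y_n); k2 = f(t_n + h/2, y_n + (h/2)·k1); y_{n+1} = y_n + h·k2.
t=0.000000, y=-0.600000:
  k1 = f(0.000000, -0.600000) = -0.294000
  k2 = f(0.265000, -0.677910) = -0.332176
  y ← -0.600000 + 0.53·(-0.332176) = -0.776053
t=0.530000, y=-0.776053:
  k1 = f(0.530000, -0.776053) = -0.380266
  k2 = f(0.795000, -0.876824) = -0.429644
  y ← -0.776053 + 0.53·(-0.429644) = -1.003764
t=1.060000, y=-1.003764:
  k1 = f(1.060000, -1.003764) = -0.491845
  k2 = f(1.325000, -1.134103) = -0.555711
  y ← -1.003764 + 0.53·(-0.555711) = -1.298291
y(1.59) ≈ -1.2983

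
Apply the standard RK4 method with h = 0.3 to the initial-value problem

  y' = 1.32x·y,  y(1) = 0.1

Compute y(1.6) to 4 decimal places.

0.2799

RK4: k1 = f(x_n, y_n); k2 = f(x_n + h/2, y_n + (h/2)·k1); k3 = f(x_n + h/2, y_n + (h/2)·k2); k4 = f(x_n + h, y_n + h·k3); y_{n+1} = y_n + (h/6)·(k1 + 2k2 + 2k3 + k4).
x=1.000000, y=0.100000:
  k1 = f(1.000000, 0.100000) = 0.132000
  k2 = f(1.150000, 0.119800) = 0.181856
  k3 = f(1.150000, 0.127278) = 0.193209
  k4 = f(1.300000, 0.157963) = 0.271064
  y ← 0.100000 + (0.3/6)·(k1 + 2k2 + 2k3 + k4) = 0.157660
x=1.300000, y=0.157660:
  k1 = f(1.300000, 0.157660) = 0.270544
  k2 = f(1.450000, 0.198241) = 0.379434
  k3 = f(1.450000, 0.214575) = 0.410696
  k4 = f(1.600000, 0.280869) = 0.593194
  y ← 0.157660 + (0.3/6)·(k1 + 2k2 + 2k3 + k4) = 0.279860
y(1.6) ≈ 0.2799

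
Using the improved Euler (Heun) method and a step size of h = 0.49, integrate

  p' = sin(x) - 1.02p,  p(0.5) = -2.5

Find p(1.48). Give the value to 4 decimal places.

Heun: k1 = f(x_n, p_n); k2 = f(x_n + h, p_n + h·k1); p_{n+1} = p_n + (h/2)·(k1 + k2).
x=0.500000, p=-2.500000:
  k1 = f(0.500000, -2.500000) = 3.029426
  k2 = f(0.990000, -1.015581) = 1.871919
  p ← -2.500000 + (0.49/2)·(3.029426 + 1.871919) = -1.299171
x=0.990000, p=-1.299171:
  k1 = f(0.990000, -1.299171) = 2.161180
  k2 = f(1.480000, -0.240192) = 1.240877
  p ← -1.299171 + (0.49/2)·(2.161180 + 1.240877) = -0.465667
p(1.48) ≈ -0.4657

-0.4657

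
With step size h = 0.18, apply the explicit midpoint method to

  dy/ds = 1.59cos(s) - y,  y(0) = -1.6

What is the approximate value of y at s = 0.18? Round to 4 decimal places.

Midpoint: k1 = f(s_n, y_n); k2 = f(s_n + h/2, y_n + (h/2)·k1); y_{n+1} = y_n + h·k2.
s=0.000000, y=-1.600000:
  k1 = f(0.000000, -1.600000) = 3.190000
  k2 = f(0.090000, -1.312900) = 2.896465
  y ← -1.600000 + 0.18·2.896465 = -1.078636
y(0.18) ≈ -1.0786

-1.0786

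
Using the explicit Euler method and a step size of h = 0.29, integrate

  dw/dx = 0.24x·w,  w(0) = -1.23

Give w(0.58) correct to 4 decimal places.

-1.2548

Euler: w_{n+1} = w_n + h·f(x_n, w_n).
x=0.000000, w=-1.230000: f=0.000000 → w ← -1.230000 + 0.29·0.000000 = -1.230000
x=0.290000, w=-1.230000: f=-0.085608 → w ← -1.230000 + 0.29·(-0.085608) = -1.254826
w(0.58) ≈ -1.2548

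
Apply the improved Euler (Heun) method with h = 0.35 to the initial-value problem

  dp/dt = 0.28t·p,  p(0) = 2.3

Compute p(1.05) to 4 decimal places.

2.6824

Heun: k1 = f(t_n, p_n); k2 = f(t_n + h, p_n + h·k1); p_{n+1} = p_n + (h/2)·(k1 + k2).
t=0.000000, p=2.300000:
  k1 = f(0.000000, 2.300000) = 0.000000
  k2 = f(0.350000, 2.300000) = 0.225400
  p ← 2.300000 + (0.35/2)·(0.000000 + 0.225400) = 2.339445
t=0.350000, p=2.339445:
  k1 = f(0.350000, 2.339445) = 0.229266
  k2 = f(0.700000, 2.419688) = 0.474259
  p ← 2.339445 + (0.35/2)·(0.229266 + 0.474259) = 2.462562
t=0.700000, p=2.462562:
  k1 = f(0.700000, 2.462562) = 0.482662
  k2 = f(1.050000, 2.631494) = 0.773659
  p ← 2.462562 + (0.35/2)·(0.482662 + 0.773659) = 2.682418
p(1.05) ≈ 2.6824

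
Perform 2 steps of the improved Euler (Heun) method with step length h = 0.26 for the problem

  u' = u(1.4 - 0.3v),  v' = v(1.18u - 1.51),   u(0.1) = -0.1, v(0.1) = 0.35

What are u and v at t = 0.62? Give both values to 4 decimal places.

Heun on (u,v): k1 = f(t_n, state_n); k2 = f(t_n + h, state_n + h·k1); state_{n+1} = state_n + (h/2)·(k1 + k2).
0.100000: (-0.100000, 0.350000)
  k1 = (-0.129500, -0.569800)
  predictor → (-0.133670, 0.201852)
  k2 = (-0.179044, -0.336635)
  → (-0.140111, 0.232163)
0.360000: (-0.140111, 0.232163)
  k1 = (-0.186396, -0.388951)
  predictor → (-0.188574, 0.131036)
  k2 = (-0.256590, -0.227023)
  → (-0.197699, 0.152087)
(u(0.62), v(0.62)) ≈ (-0.1977, 0.1521)

-0.1977, 0.1521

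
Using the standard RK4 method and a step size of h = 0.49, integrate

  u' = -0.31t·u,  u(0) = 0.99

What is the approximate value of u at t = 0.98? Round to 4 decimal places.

RK4: k1 = f(t_n, u_n); k2 = f(t_n + h/2, u_n + (h/2)·k1); k3 = f(t_n + h/2, u_n + (h/2)·k2); k4 = f(t_n + h, u_n + h·k3); u_{n+1} = u_n + (h/6)·(k1 + 2k2 + 2k3 + k4).
t=0.000000, u=0.990000:
  k1 = f(0.000000, 0.990000) = 0.000000
  k2 = f(0.245000, 0.990000) = -0.075191
  k3 = f(0.245000, 0.971578) = -0.073791
  k4 = f(0.490000, 0.953842) = -0.144889
  u ← 0.990000 + (0.49/6)·(k1 + 2k2 + 2k3 + k4) = 0.953834
t=0.490000, u=0.953834:
  k1 = f(0.490000, 0.953834) = -0.144887
  k2 = f(0.735000, 0.918336) = -0.209243
  k3 = f(0.735000, 0.902569) = -0.205650
  k4 = f(0.980000, 0.853065) = -0.259161
  u ← 0.953834 + (0.49/6)·(k1 + 2k2 + 2k3 + k4) = 0.853071
u(0.98) ≈ 0.8531

0.8531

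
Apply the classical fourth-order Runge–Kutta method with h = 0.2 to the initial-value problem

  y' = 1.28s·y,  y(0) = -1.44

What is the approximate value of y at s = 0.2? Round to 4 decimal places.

RK4: k1 = f(s_n, y_n); k2 = f(s_n + h/2, y_n + (h/2)·k1); k3 = f(s_n + h/2, y_n + (h/2)·k2); k4 = f(s_n + h, y_n + h·k3); y_{n+1} = y_n + (h/6)·(k1 + 2k2 + 2k3 + k4).
s=0.000000, y=-1.440000:
  k1 = f(0.000000, -1.440000) = 0.000000
  k2 = f(0.100000, -1.440000) = -0.184320
  k3 = f(0.100000, -1.458432) = -0.186679
  k4 = f(0.200000, -1.477336) = -0.378198
  y ← -1.440000 + (0.2/6)·(k1 + 2k2 + 2k3 + k4) = -1.477340
y(0.2) ≈ -1.4773

-1.4773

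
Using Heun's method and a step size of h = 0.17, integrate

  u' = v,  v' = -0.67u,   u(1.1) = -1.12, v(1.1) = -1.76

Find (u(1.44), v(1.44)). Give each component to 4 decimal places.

-1.6693, -1.4393

Heun on (u,v): k1 = f(s_n, state_n); k2 = f(s_n + h, state_n + h·k1); state_{n+1} = state_n + (h/2)·(k1 + k2).
1.100000: (-1.120000, -1.760000)
  k1 = (-1.760000, 0.750400)
  predictor → (-1.419200, -1.632432)
  k2 = (-1.632432, 0.950864)
  → (-1.408357, -1.615393)
1.270000: (-1.408357, -1.615393)
  k1 = (-1.615393, 0.943599)
  predictor → (-1.682973, -1.454981)
  k2 = (-1.454981, 1.127592)
  → (-1.669338, -1.439341)
(u(1.44), v(1.44)) ≈ (-1.6693, -1.4393)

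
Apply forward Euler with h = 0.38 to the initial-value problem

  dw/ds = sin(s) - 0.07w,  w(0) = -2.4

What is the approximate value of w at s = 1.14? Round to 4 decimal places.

-1.8145

Euler: w_{n+1} = w_n + h·f(s_n, w_n).
s=0.000000, w=-2.400000: f=0.168000 → w ← -2.400000 + 0.38·0.168000 = -2.336160
s=0.380000, w=-2.336160: f=0.534452 → w ← -2.336160 + 0.38·0.534452 = -2.133068
s=0.760000, w=-2.133068: f=0.838236 → w ← -2.133068 + 0.38·0.838236 = -1.814539
w(1.14) ≈ -1.8145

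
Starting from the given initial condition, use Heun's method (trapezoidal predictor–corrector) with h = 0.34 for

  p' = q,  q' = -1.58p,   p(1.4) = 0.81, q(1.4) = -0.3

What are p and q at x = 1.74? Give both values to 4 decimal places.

0.6340, -0.7077

Heun on (p,q): k1 = f(x_n, state_n); k2 = f(x_n + h, state_n + h·k1); state_{n+1} = state_n + (h/2)·(k1 + k2).
1.400000: (0.810000, -0.300000)
  k1 = (-0.300000, -1.279800)
  predictor → (0.708000, -0.735132)
  k2 = (-0.735132, -1.118640)
  → (0.634028, -0.707735)
(p(1.74), q(1.74)) ≈ (0.6340, -0.7077)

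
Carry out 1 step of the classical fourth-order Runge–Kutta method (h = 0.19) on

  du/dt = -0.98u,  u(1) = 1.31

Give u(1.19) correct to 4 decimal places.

1.0874

RK4: k1 = f(t_n, u_n); k2 = f(t_n + h/2, u_n + (h/2)·k1); k3 = f(t_n + h/2, u_n + (h/2)·k2); k4 = f(t_n + h, u_n + h·k3); u_{n+1} = u_n + (h/6)·(k1 + 2k2 + 2k3 + k4).
t=1.000000, u=1.310000:
  k1 = f(1.000000, 1.310000) = -1.283800
  k2 = f(1.095000, 1.188039) = -1.164278
  k3 = f(1.095000, 1.199394) = -1.175406
  k4 = f(1.190000, 1.086673) = -1.064939
  u ← 1.310000 + (0.19/6)·(k1 + 2k2 + 2k3 + k4) = 1.087443
u(1.19) ≈ 1.0874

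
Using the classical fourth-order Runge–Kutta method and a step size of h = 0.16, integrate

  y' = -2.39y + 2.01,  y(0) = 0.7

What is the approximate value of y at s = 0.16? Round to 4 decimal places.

0.7448

RK4: k1 = f(s_n, y_n); k2 = f(s_n + h/2, y_n + (h/2)·k1); k3 = f(s_n + h/2, y_n + (h/2)·k2); k4 = f(s_n + h, y_n + h·k3); y_{n+1} = y_n + (h/6)·(k1 + 2k2 + 2k3 + k4).
s=0.000000, y=0.700000:
  k1 = f(0.000000, 0.700000) = 0.337000
  k2 = f(0.080000, 0.726960) = 0.272566
  k3 = f(0.080000, 0.721805) = 0.284885
  k4 = f(0.160000, 0.745582) = 0.228060
  y ← 0.700000 + (0.16/6)·(k1 + 2k2 + 2k3 + k4) = 0.744799
y(0.16) ≈ 0.7448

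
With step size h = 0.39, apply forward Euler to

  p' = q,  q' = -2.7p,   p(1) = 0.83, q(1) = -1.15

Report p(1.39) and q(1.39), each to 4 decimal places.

0.3815, -2.0240

Euler on (p,q): p_{n+1} = p_n + h·p', q_{n+1} = q_n + h·q'.
1.000000: (0.830000, -1.150000); f=(-1.150000, -2.241000) → (0.381500, -2.023990)
(p(1.39), q(1.39)) ≈ (0.3815, -2.0240)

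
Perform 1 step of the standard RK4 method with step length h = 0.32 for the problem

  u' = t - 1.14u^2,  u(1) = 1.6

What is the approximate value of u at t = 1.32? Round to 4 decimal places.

RK4: k1 = f(t_n, u_n); k2 = f(t_n + h/2, u_n + (h/2)·k1); k3 = f(t_n + h/2, u_n + (h/2)·k2); k4 = f(t_n + h, u_n + h·k3); u_{n+1} = u_n + (h/6)·(k1 + 2k2 + 2k3 + k4).
t=1.000000, u=1.600000:
  k1 = f(1.000000, 1.600000) = -1.918400
  k2 = f(1.160000, 1.293056) = -0.746073
  k3 = f(1.160000, 1.480628) = -1.339177
  k4 = f(1.320000, 1.171463) = -0.244452
  u ← 1.600000 + (0.32/6)·(k1 + 2k2 + 2k3 + k4) = 1.262221
u(1.32) ≈ 1.2622

1.2622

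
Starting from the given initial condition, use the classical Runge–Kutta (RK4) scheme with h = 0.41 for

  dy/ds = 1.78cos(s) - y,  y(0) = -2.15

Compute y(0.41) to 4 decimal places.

RK4: k1 = f(s_n, y_n); k2 = f(s_n + h/2, y_n + (h/2)·k1); k3 = f(s_n + h/2, y_n + (h/2)·k2); k4 = f(s_n + h, y_n + h·k3); y_{n+1} = y_n + (h/6)·(k1 + 2k2 + 2k3 + k4).
s=0.000000, y=-2.150000:
  k1 = f(0.000000, -2.150000) = 3.930000
  k2 = f(0.205000, -1.344350) = 3.087079
  k3 = f(0.205000, -1.517149) = 3.259877
  k4 = f(0.410000, -0.813450) = 2.445925
  y ← -2.150000 + (0.41/6)·(k1 + 2k2 + 2k3 + k4) = -0.846894
y(0.41) ≈ -0.8469

-0.8469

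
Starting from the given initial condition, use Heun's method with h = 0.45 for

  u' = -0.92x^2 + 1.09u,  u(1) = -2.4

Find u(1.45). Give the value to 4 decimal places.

-4.6097

Heun: k1 = f(x_n, u_n); k2 = f(x_n + h, u_n + h·k1); u_{n+1} = u_n + (h/2)·(k1 + k2).
x=1.000000, u=-2.400000:
  k1 = f(1.000000, -2.400000) = -3.536000
  k2 = f(1.450000, -3.991200) = -6.284708
  u ← -2.400000 + (0.45/2)·(-3.536000 + (-6.284708)) = -4.609659
u(1.45) ≈ -4.6097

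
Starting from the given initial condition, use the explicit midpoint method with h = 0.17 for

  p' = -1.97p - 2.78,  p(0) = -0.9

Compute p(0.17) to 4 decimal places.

Midpoint: k1 = f(t_n, p_n); k2 = f(t_n + h/2, p_n + (h/2)·k1); p_{n+1} = p_n + h·k2.
t=0.000000, p=-0.900000:
  k1 = f(0.000000, -0.900000) = -1.007000
  k2 = f(0.085000, -0.985595) = -0.838378
  p ← -0.900000 + 0.17·(-0.838378) = -1.042524
p(0.17) ≈ -1.0425

-1.0425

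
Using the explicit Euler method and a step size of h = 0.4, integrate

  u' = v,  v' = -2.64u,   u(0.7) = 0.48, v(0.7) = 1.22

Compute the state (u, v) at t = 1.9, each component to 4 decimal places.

Euler on (u,v): u_{n+1} = u_n + h·u', v_{n+1} = v_n + h·v'.
0.700000: (0.480000, 1.220000); f=(1.220000, -1.267200) → (0.968000, 0.713120)
1.100000: (0.968000, 0.713120); f=(0.713120, -2.555520) → (1.253248, -0.309088)
1.500000: (1.253248, -0.309088); f=(-0.309088, -3.308575) → (1.129613, -1.632518)
(u(1.9), v(1.9)) ≈ (1.1296, -1.6325)

1.1296, -1.6325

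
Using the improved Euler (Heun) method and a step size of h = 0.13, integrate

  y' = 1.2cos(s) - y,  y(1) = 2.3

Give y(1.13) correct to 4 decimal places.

Heun: k1 = f(s_n, y_n); k2 = f(s_n + h, y_n + h·k1); y_{n+1} = y_n + (h/2)·(k1 + k2).
s=1.000000, y=2.300000:
  k1 = f(1.000000, 2.300000) = -1.651637
  k2 = f(1.130000, 2.085287) = -1.573295
  y ← 2.300000 + (0.13/2)·(-1.651637 + (-1.573295)) = 2.090379
y(1.13) ≈ 2.0904

2.0904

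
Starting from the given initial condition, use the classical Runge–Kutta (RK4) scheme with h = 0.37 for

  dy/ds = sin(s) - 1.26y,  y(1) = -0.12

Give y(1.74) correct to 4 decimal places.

RK4: k1 = f(s_n, y_n); k2 = f(s_n + h/2, y_n + (h/2)·k1); k3 = f(s_n + h/2, y_n + (h/2)·k2); k4 = f(s_n + h, y_n + h·k3); y_{n+1} = y_n + (h/6)·(k1 + 2k2 + 2k3 + k4).
s=1.000000, y=-0.120000:
  k1 = f(1.000000, -0.120000) = 0.992671
  k2 = f(1.185000, 0.063644) = 0.846307
  k3 = f(1.185000, 0.036567) = 0.880425
  k4 = f(1.370000, 0.205757) = 0.720654
  y ← -0.120000 + (0.37/6)·(k1 + 2k2 + 2k3 + k4) = 0.198619
s=1.370000, y=0.198619:
  k1 = f(1.370000, 0.198619) = 0.729649
  k2 = f(1.555000, 0.333604) = 0.579535
  k3 = f(1.555000, 0.305833) = 0.614526
  k4 = f(1.740000, 0.425993) = 0.448968
  y ← 0.198619 + (0.37/6)·(k1 + 2k2 + 2k3 + k4) = 0.418568
y(1.74) ≈ 0.4186

0.4186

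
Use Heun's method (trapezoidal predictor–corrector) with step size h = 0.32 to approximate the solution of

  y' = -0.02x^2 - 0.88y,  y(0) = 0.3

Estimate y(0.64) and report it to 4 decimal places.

Heun: k1 = f(x_n, y_n); k2 = f(x_n + h, y_n + h·k1); y_{n+1} = y_n + (h/2)·(k1 + k2).
x=0.000000, y=0.300000:
  k1 = f(0.000000, 0.300000) = -0.264000
  k2 = f(0.320000, 0.215520) = -0.191706
  y ← 0.300000 + (0.32/2)·(-0.264000 + (-0.191706)) = 0.227087
x=0.320000, y=0.227087:
  k1 = f(0.320000, 0.227087) = -0.201885
  k2 = f(0.640000, 0.162484) = -0.151178
  y ← 0.227087 + (0.32/2)·(-0.201885 + (-0.151178)) = 0.170597
y(0.64) ≈ 0.1706

0.1706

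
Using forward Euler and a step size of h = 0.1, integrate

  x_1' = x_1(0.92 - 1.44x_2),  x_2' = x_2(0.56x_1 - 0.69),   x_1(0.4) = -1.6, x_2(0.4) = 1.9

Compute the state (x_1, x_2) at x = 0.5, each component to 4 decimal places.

-1.3094, 1.5987

Euler on (x_1,x_2): x_1_{n+1} = x_1_n + h·x_1', x_2_{n+1} = x_2_n + h·x_2'.
0.400000: (-1.600000, 1.900000); f=(2.905600, -3.013400) → (-1.309440, 1.598660)
(x_1(0.5), x_2(0.5)) ≈ (-1.3094, 1.5987)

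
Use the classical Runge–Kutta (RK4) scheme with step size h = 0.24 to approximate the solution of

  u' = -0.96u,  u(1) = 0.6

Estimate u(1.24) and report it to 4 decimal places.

RK4: k1 = f(x_n, u_n); k2 = f(x_n + h/2, u_n + (h/2)·k1); k3 = f(x_n + h/2, u_n + (h/2)·k2); k4 = f(x_n + h, u_n + h·k3); u_{n+1} = u_n + (h/6)·(k1 + 2k2 + 2k3 + k4).
x=1.000000, u=0.600000:
  k1 = f(1.000000, 0.600000) = -0.576000
  k2 = f(1.120000, 0.530880) = -0.509645
  k3 = f(1.120000, 0.538843) = -0.517289
  k4 = f(1.240000, 0.475851) = -0.456817
  u ← 0.600000 + (0.24/6)·(k1 + 2k2 + 2k3 + k4) = 0.476533
u(1.24) ≈ 0.4765

0.4765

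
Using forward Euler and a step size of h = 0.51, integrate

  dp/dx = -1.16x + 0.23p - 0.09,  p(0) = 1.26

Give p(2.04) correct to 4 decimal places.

-0.2109

Euler: p_{n+1} = p_n + h·f(x_n, p_n).
x=0.000000, p=1.260000: f=0.199800 → p ← 1.260000 + 0.51·0.199800 = 1.361898
x=0.510000, p=1.361898: f=-0.368363 → p ← 1.361898 + 0.51·(-0.368363) = 1.174033
x=1.020000, p=1.174033: f=-1.003172 → p ← 1.174033 + 0.51·(-1.003172) = 0.662415
x=1.530000, p=0.662415: f=-1.712445 → p ← 0.662415 + 0.51·(-1.712445) = -0.210932
p(2.04) ≈ -0.2109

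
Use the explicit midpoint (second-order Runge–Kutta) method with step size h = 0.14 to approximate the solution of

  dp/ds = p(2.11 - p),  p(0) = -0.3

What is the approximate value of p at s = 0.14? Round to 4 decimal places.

-0.4208

Midpoint: k1 = f(s_n, p_n); k2 = f(s_n + h/2, p_n + (h/2)·k1); p_{n+1} = p_n + h·k2.
s=0.000000, p=-0.300000:
  k1 = f(0.000000, -0.300000) = -0.723000
  k2 = f(0.070000, -0.350610) = -0.862714
  p ← -0.300000 + 0.14·(-0.862714) = -0.420780
p(0.14) ≈ -0.4208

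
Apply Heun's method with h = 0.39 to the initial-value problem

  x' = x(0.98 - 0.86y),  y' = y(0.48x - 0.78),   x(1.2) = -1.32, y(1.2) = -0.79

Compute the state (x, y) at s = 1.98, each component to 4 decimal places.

-3.6423, -0.2254

Heun on (x,y): k1 = f(s_n, state_n); k2 = f(s_n + h, state_n + h·k1); state_{n+1} = state_n + (h/2)·(k1 + k2).
1.200000: (-1.320000, -0.790000)
  k1 = (-2.190408, 1.116744)
  predictor → (-2.174259, -0.354470)
  k2 = (-2.793584, 0.646427)
  → (-2.291878, -0.446182)
1.590000: (-2.291878, -0.446182)
  k1 = (-3.125472, 0.838867)
  predictor → (-3.510812, -0.119024)
  k2 = (-3.799964, 0.293416)
  → (-3.642338, -0.225387)
(x(1.98), y(1.98)) ≈ (-3.6423, -0.2254)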